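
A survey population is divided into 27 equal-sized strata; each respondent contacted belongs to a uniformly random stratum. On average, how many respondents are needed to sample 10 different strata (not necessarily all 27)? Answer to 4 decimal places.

Going from k to k+1 distinct takes a geometric number of respondents with mean 27/(27-k).
Sum over k = 0,...,9: E = 27/27 + 27/26 + 27/25 + ... + 27/19 + 27/18 = 12.20141.

12.2014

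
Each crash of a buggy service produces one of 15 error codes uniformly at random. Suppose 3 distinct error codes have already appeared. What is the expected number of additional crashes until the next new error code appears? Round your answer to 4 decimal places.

1.2500

Each crash yields a new error code with probability (15-3)/15 = 12/15, so the wait is geometric with mean 15/12.
E = 15/12 = 1.25000.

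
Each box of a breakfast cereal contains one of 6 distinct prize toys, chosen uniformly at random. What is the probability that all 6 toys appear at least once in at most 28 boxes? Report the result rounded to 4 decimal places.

By inclusion–exclusion over which toys are missing,
P(all seen) = Σ_{j=0}^{6} (-1)^j C(6,j)((6-j)/6)^28
= 1.00000 - 0.03640 + 0.00018 - 0.00000 + 0.00000 - 0.00000 + 0.00000
= 0.96378.

0.9638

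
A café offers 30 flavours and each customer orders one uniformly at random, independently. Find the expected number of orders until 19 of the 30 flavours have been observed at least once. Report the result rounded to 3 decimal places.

29.253

Going from k to k+1 distinct takes a geometric number of orders with mean 30/(30-k).
Sum over k = 0,...,18: E = 30/30 + 30/29 + 30/28 + ... + 30/13 + 30/12 = 29.2533.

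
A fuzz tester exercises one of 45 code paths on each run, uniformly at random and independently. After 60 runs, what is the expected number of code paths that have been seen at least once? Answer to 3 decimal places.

33.315

For each code path, P(seen in 60 runs) = 1 - (44/45)^60 = 0.7403.
By linearity of expectation, E[distinct seen] = 45·(1 - (44/45)^60) = 33.3152.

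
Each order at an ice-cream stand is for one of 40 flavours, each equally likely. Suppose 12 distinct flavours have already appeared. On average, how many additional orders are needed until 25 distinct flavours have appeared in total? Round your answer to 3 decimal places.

The wait to go from k to k+1 distinct flavours is geometric with mean 40/(40-k).
Sum over k = 12,...,24: E = 40/28 + 40/27 + 40/26 + ... + 40/17 + 40/16 = 24.3577.

24.358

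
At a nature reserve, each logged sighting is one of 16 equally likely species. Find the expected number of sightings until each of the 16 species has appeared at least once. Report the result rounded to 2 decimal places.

Split into phases: going from k distinct to k+1 distinct takes on average 16/(16-k) sightings.
E[T] = 16/16 + 16/15 + 16/14 + ... + 16/2 + 16/1 = 16·H_{16}.
H_{16} = 3.381, so E[T] = 54.092.

54.09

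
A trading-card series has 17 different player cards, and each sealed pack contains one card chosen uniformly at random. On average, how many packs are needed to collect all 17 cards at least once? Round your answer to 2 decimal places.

58.47

After k distinct cards have appeared, the next pack gives a new one with probability (17-k)/17, so the expected wait for the (k+1)-th is 17/(17-k).
E[T] = 17/17 + 17/16 + 17/15 + ... + 17/2 + 17/1 = 17·H_{17}.
H_{17} = 3.440, so E[T] = 58.472.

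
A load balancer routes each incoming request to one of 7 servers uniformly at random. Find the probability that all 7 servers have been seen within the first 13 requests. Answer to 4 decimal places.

By inclusion–exclusion over which servers are missing,
P(all seen) = Σ_{j=0}^{7} (-1)^j C(7,j)((7-j)/7)^13
= 1.00000 - 0.94360 + 0.26458 - 0.02424 + 0.00058 - 0.00000 + 0.00000 - 0.00000
= 0.29731.

0.2973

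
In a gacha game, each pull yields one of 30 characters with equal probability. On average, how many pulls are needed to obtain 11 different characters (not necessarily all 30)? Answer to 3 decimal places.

13.417

Going from k to k+1 distinct takes a geometric number of pulls with mean 30/(30-k).
Sum over k = 0,...,10: E = 30/30 + 30/29 + 30/28 + ... + 30/21 + 30/20 = 13.4174.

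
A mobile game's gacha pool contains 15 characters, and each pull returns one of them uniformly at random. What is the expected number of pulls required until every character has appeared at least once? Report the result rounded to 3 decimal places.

Split into phases: going from k distinct to k+1 distinct takes on average 15/(15-k) pulls.
E[T] = 15/15 + 15/14 + 15/13 + ... + 15/2 + 15/1 = 15·H_{15}.
H_{15} = 3.3182, so E[T] = 49.7734.

49.773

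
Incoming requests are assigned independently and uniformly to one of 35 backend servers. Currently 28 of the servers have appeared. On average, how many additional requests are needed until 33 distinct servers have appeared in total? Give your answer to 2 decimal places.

The wait to go from k to k+1 distinct servers is geometric with mean 35/(35-k).
Sum over k = 28,...,32: E = 35/7 + 35/6 + 35/5 + 35/4 + 35/3 = 38.250.

38.25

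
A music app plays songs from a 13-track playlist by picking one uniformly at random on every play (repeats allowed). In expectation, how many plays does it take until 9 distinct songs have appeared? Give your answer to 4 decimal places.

14.2584

With k distinct songs already seen, the next new one arrives after an expected 13/(13-k) plays.
Sum over k = 0,...,8: E = 13/13 + 13/12 + 13/11 + ... + 13/6 + 13/5 = 14.25841.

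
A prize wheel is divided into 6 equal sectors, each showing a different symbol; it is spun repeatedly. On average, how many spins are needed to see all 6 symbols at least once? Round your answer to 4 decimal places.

Split into phases: going from k distinct to k+1 distinct takes on average 6/(6-k) spins.
E[T] = 6/6 + 6/5 + 6/4 + 6/3 + 6/2 + 6/1 = 6·H_{6}.
H_{6} = 2.45000, so E[T] = 14.70000.

14.7000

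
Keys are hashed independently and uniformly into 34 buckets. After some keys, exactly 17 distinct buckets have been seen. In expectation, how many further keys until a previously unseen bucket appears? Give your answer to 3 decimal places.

Each key yields a new bucket with probability (34-17)/34 = 17/34, so the wait is geometric with mean 34/17.
E = 34/17 = 2.0000.

2.000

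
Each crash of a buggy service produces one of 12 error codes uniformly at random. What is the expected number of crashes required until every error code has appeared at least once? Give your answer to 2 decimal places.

After k distinct error codes have appeared, the next crash gives a new one with probability (12-k)/12, so the expected wait for the (k+1)-th is 12/(12-k).
E[T] = 12/12 + 12/11 + 12/10 + ... + 12/2 + 12/1 = 12·H_{12}.
H_{12} = 3.103, so E[T] = 37.239.

37.24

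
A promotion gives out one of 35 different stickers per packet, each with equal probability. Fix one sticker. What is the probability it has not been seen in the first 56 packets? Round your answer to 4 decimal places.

On each packet the fixed sticker fails to appear with probability 34/35.
P(still missing after 56) = (34/35)^56 = 0.19725.

0.1972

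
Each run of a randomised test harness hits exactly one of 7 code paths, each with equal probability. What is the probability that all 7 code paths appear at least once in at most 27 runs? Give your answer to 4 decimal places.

0.8933

By inclusion–exclusion over which code paths are missing,
P(all seen) = Σ_{j=0}^{7} (-1)^j C(7,j)((7-j)/7)^27
= 1.00000 - 0.10903 + 0.00238 - 0.00001 + 0.00000 - 0.00000 + 0.00000 - 0.00000
= 0.89334.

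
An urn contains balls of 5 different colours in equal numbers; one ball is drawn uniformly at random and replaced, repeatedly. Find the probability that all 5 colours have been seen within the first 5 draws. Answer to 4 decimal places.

By inclusion–exclusion over which colours are missing,
P(all seen) = Σ_{j=0}^{5} (-1)^j C(5,j)((5-j)/5)^5
= 1.00000 - 1.63840 + 0.77760 - 0.10240 + 0.00160 - 0.00000
= 0.03840.

0.0384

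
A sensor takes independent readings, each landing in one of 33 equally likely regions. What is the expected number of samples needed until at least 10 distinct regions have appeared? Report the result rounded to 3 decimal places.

With k distinct regions already seen, the next new one arrives after an expected 33/(33-k) samples.
Sum over k = 0,...,9: E = 33/33 + 33/32 + 33/31 + ... + 33/25 + 33/24 = 11.6987.

11.699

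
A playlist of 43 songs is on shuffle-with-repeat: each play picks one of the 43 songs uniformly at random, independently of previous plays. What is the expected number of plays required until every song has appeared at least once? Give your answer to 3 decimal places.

Split into phases: going from k distinct to k+1 distinct takes on average 43/(43-k) plays.
E[T] = 43/43 + 43/42 + 43/41 + ... + 43/2 + 43/1 = 43·H_{43}.
H_{43} = 4.3500, so E[T] = 187.0499.

187.050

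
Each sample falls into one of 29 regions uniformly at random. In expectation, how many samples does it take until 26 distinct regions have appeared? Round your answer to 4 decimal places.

61.7213

Going from k to k+1 distinct takes a geometric number of samples with mean 29/(29-k).
Sum over k = 0,...,25: E = 29/29 + 29/28 + 29/27 + ... + 29/5 + 29/4 = 61.72129.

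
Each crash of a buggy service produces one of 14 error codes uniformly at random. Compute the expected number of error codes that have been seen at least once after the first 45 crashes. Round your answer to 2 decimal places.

For each error code, P(seen in 45 crashes) = 1 - (13/14)^45 = 0.964.
By linearity of expectation, E[distinct seen] = 14·(1 - (13/14)^45) = 13.501.

13.50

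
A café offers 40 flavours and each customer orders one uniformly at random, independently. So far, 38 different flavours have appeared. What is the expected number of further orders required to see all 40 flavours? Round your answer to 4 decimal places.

60.0000

The wait to go from k to k+1 distinct flavours is geometric with mean 40/(40-k).
Sum over k = 38,...,39: E = 40/2 + 40/1 = 60.00000.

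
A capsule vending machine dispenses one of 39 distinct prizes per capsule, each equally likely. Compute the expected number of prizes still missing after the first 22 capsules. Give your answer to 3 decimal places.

22.023

For each prize, P(unseen after 22) = (38/39)^22 = 0.5647.
By linearity of expectation, E[unseen] = 39·(38/39)^22 = 22.0233.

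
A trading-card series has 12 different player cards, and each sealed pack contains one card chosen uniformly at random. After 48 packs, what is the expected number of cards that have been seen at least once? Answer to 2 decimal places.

For each card, P(seen in 48 packs) = 1 - (11/12)^48 = 0.985.
By linearity of expectation, E[distinct seen] = 12·(1 - (11/12)^48) = 11.816.

11.82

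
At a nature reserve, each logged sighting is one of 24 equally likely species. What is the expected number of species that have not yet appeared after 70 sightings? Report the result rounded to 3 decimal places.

For each species, P(unseen after 70) = (23/24)^70 = 0.0508.
By linearity of expectation, E[unseen] = 24·(23/24)^70 = 1.2200.

1.220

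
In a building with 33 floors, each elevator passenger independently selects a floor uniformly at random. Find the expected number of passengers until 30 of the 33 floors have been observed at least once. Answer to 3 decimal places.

With k distinct floors already seen, the next new one arrives after an expected 33/(33-k) passengers.
Sum over k = 0,...,29: E = 33/33 + 33/32 + 33/31 + ... + 33/5 + 33/4 = 74.4303.

74.430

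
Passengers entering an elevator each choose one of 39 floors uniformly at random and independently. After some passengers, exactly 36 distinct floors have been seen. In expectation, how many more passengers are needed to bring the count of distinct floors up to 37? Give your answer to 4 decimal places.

With k distinct floors already seen, the next new one takes an expected 39/(39-k) passengers.
Only the k = 36 term is needed: E = 39/3 = 13.00000.

13.0000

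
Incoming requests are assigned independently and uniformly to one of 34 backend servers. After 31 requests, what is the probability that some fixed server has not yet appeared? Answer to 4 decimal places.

0.3964

Each request misses the fixed server with probability (34-1)/34 = 33/34, independently.
P(still missing after 31) = (33/34)^31 = 0.39636.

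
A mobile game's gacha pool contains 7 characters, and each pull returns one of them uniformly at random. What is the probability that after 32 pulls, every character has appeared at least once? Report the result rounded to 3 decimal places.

By inclusion–exclusion over which characters are missing,
P(all seen) = Σ_{j=0}^{7} (-1)^j C(7,j)((7-j)/7)^32
= 1.0000 - 0.0504 + 0.0004 - 0.0000 + 0.0000 - 0.0000 + 0.0000 - 0.0000
= 0.9500.

0.950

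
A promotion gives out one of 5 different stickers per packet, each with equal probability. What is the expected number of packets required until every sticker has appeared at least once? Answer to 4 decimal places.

11.4167

The wait to go from k to k+1 distinct stickers is geometric with mean 5/(5-k).
E[T] = 5/5 + 5/4 + 5/3 + 5/2 + 5/1 = 5·H_{5}.
H_{5} = 2.28333, so E[T] = 11.41667.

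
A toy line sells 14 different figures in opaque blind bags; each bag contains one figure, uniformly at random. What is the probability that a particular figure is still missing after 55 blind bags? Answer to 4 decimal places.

0.0170

On each blind bag the fixed figure fails to appear with probability 13/14.
P(still missing after 55) = (13/14)^55 = 0.01698.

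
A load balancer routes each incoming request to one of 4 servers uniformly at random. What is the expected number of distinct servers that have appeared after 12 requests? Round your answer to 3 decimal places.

3.873

For each server, P(seen in 12 requests) = 1 - (3/4)^12 = 0.9683.
By linearity of expectation, E[distinct seen] = 4·(1 - (3/4)^12) = 3.8733.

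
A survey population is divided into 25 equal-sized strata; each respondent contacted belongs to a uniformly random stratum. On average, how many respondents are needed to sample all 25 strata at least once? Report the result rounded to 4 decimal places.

After k distinct strata have appeared, the next respondent gives a new one with probability (25-k)/25, so the expected wait for the (k+1)-th is 25/(25-k).
E[T] = 25/25 + 25/24 + 25/23 + ... + 25/2 + 25/1 = 25·H_{25}.
H_{25} = 3.81596, so E[T] = 95.39895.

95.3990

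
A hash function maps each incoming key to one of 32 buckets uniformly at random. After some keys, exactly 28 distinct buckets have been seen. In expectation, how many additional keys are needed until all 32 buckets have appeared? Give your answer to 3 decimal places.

From k distinct to k+1 distinct takes on average 32/(32-k) keys.
Sum over k = 28,...,31: E = 32/4 + 32/3 + 32/2 + 32/1 = 66.6667.

66.667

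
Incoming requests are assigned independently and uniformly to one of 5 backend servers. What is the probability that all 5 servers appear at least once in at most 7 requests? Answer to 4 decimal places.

By inclusion–exclusion over which servers are missing,
P(all seen) = Σ_{j=0}^{5} (-1)^j C(5,j)((5-j)/5)^7
= 1.00000 - 1.04858 + 0.27994 - 0.01638 + 0.00006 - 0.00000
= 0.21504.

0.2150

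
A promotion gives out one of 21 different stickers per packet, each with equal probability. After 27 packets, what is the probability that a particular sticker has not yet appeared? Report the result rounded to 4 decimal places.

Each packet misses the fixed sticker with probability (21-1)/21 = 20/21, independently.
P(still missing after 27) = (20/21)^27 = 0.26785.

0.2678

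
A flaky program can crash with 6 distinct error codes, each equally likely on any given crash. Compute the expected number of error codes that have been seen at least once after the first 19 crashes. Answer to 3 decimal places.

5.812

For each error code, P(seen in 19 crashes) = 1 - (5/6)^19 = 0.9687.
By linearity of expectation, E[distinct seen] = 6·(1 - (5/6)^19) = 5.8122.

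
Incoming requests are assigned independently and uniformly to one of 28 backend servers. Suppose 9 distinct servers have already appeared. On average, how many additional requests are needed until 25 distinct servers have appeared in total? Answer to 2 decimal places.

From k distinct to k+1 distinct takes on average 28/(28-k) requests.
Sum over k = 9,...,24: E = 28/19 + 28/18 + 28/17 + ... + 28/5 + 28/4 = 48.003.

48.00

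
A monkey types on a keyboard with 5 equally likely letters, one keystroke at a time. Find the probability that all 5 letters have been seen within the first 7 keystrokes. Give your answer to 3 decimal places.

By inclusion–exclusion over which letters are missing,
P(all seen) = Σ_{j=0}^{5} (-1)^j C(5,j)((5-j)/5)^7
= 1.0000 - 1.0486 + 0.2799 - 0.0164 + 0.0001 - 0.0000
= 0.2150.

0.215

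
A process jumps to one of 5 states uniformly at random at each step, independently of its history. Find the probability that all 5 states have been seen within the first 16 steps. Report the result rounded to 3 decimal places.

0.862

By inclusion–exclusion over which states are missing,
P(all seen) = Σ_{j=0}^{5} (-1)^j C(5,j)((5-j)/5)^16
= 1.0000 - 0.1407 + 0.0028 - 0.0000 + 0.0000 - 0.0000
= 0.8621.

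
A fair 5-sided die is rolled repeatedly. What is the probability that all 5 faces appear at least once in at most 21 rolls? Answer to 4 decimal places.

0.9541

Let A_i be the event that face i is missing after 21 rolls. By inclusion–exclusion on the A_i,
P(all seen) = Σ_{j=0}^{5} (-1)^j C(5,j)((5-j)/5)^21
= 1.00000 - 0.04612 + 0.00022 - 0.00000 + 0.00000 - 0.00000
= 0.95410.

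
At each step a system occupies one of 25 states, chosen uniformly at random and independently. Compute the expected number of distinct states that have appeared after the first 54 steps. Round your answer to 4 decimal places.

For each state, P(seen in 54 steps) = 1 - (24/25)^54 = 0.88968.
By linearity of expectation, E[distinct seen] = 25·(1 - (24/25)^54) = 22.24205.

22.2420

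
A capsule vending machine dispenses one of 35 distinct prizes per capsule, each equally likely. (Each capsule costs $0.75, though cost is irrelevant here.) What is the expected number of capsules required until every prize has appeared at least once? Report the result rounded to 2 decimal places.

145.14

The wait to go from k to k+1 distinct prizes is geometric with mean 35/(35-k).
E[T] = 35/35 + 35/34 + 35/33 + ... + 35/2 + 35/1 = 35·H_{35}.
H_{35} = 4.147, so E[T] = 145.137.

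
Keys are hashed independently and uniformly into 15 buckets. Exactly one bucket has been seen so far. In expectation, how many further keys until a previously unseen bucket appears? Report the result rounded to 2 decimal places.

1.07

The number of keys until the next new bucket is geometric with success probability 14/15, so its mean is 15/14.
E = 15/14 = 1.071.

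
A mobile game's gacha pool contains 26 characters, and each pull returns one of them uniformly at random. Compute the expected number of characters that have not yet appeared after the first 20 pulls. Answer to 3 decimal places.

For each character, P(unseen after 20) = (25/26)^20 = 0.4564.
By linearity of expectation, E[unseen] = 26·(25/26)^20 = 11.8661.

11.866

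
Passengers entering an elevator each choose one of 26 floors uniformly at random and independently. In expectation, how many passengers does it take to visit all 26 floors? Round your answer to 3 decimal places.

The wait to go from k to k+1 distinct floors is geometric with mean 26/(26-k).
E[T] = 26/26 + 26/25 + 26/24 + ... + 26/2 + 26/1 = 26·H_{26}.
H_{26} = 3.8544, so E[T] = 100.2149.

100.215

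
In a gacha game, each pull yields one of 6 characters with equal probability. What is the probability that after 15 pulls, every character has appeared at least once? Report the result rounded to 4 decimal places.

Let A_i be the event that character i is missing after 15 pulls. By inclusion–exclusion on the A_i,
P(all seen) = Σ_{j=0}^{6} (-1)^j C(6,j)((6-j)/6)^15
= 1.00000 - 0.38943 + 0.03425 - 0.00061 + 0.00000 - 0.00000 + 0.00000
= 0.64421.

0.6442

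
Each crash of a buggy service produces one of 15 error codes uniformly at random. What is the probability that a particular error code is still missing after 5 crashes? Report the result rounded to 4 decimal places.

On each crash the fixed error code fails to appear with probability 14/15.
P(still missing after 5) = (14/15)^5 = 0.70825.

0.7082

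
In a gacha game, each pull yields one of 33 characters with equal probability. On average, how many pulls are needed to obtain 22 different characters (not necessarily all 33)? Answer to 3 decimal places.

With k distinct characters already seen, the next new one arrives after an expected 33/(33-k) pulls.
Sum over k = 0,...,21: E = 33/33 + 33/32 + 33/31 + ... + 33/13 + 33/12 = 35.2744.

35.274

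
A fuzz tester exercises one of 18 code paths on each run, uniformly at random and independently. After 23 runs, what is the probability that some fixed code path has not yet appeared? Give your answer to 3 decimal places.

On each run the fixed code path fails to appear with probability 17/18.
P(still missing after 23) = (17/18)^23 = 0.2686.

0.269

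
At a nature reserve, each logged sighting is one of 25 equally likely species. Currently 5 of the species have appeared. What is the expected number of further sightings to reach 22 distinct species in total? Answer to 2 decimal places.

The wait to go from k to k+1 distinct species is geometric with mean 25/(25-k).
Sum over k = 5,...,21: E = 25/20 + 25/19 + 25/18 + ... + 25/5 + 25/4 = 44.110.

44.11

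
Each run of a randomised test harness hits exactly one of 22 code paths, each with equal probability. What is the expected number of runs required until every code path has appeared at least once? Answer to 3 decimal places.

81.198

After k distinct code paths have appeared, the next run gives a new one with probability (22-k)/22, so the expected wait for the (k+1)-th is 22/(22-k).
E[T] = 22/22 + 22/21 + 22/20 + ... + 22/2 + 22/1 = 22·H_{22}.
H_{22} = 3.6908, so E[T] = 81.1979.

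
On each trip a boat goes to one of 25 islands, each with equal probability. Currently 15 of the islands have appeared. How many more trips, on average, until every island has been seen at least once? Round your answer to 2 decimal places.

73.22

The wait to go from k to k+1 distinct islands is geometric with mean 25/(25-k).
Sum over k = 15,...,24: E = 25/10 + 25/9 + 25/8 + ... + 25/2 + 25/1 = 73.224.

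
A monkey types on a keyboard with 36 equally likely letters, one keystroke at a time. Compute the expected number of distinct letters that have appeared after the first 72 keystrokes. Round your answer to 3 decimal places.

For each letter, P(seen in 72 keystrokes) = 1 - (35/36)^72 = 0.8684.
By linearity of expectation, E[distinct seen] = 36·(1 - (35/36)^72) = 31.2639.

31.264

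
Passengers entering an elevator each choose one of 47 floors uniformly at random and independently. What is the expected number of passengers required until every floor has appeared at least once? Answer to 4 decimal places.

Split into phases: going from k distinct to k+1 distinct takes on average 47/(47-k) passengers.
E[T] = 47/47 + 47/46 + 47/45 + ... + 47/2 + 47/1 = 47·H_{47}.
H_{47} = 4.43796, so E[T] = 208.58430.

208.5843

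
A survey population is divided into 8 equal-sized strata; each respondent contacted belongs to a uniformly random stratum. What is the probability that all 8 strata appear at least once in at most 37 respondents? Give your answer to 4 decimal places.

0.9435

Let A_i be the event that stratum i is missing after 37 respondents. By inclusion–exclusion on the A_i,
P(all seen) = Σ_{j=0}^{8} (-1)^j C(8,j)((8-j)/8)^37
= 1.00000 - 0.05720 + 0.00067 - 0.00000 + 0.00000 - 0.00000 + 0.00000 - 0.00000 + 0.00000
= 0.94347.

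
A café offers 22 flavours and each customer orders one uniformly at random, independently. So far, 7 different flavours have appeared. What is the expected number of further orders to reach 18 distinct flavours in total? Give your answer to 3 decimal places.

27.168

From k distinct to k+1 distinct takes on average 22/(22-k) orders.
Sum over k = 7,...,17: E = 22/15 + 22/14 + 22/13 + ... + 22/6 + 22/5 = 27.1677.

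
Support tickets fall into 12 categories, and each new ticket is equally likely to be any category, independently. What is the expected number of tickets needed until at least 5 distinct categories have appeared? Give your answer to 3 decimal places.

6.124

With k distinct categories already seen, the next new one arrives after an expected 12/(12-k) tickets.
Sum over k = 0,...,4: E = 12/12 + 12/11 + 12/10 + 12/9 + 12/8 = 6.1242.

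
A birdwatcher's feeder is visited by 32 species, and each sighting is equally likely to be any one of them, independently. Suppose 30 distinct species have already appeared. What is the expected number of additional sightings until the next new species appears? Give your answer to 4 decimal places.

Each sighting yields a new species with probability (32-30)/32 = 2/32, so the wait is geometric with mean 32/2.
E = 32/2 = 16.00000.

16.0000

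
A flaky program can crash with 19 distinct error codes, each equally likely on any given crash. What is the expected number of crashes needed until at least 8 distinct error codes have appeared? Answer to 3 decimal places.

10.029

With k distinct error codes already seen, the next new one arrives after an expected 19/(19-k) crashes.
Sum over k = 0,...,7: E = 19/19 + 19/18 + 19/17 + ... + 19/13 + 19/12 = 10.0294.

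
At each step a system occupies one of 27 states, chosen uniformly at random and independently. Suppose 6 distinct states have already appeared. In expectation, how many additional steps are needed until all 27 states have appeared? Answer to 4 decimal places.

98.4247

From k distinct to k+1 distinct takes on average 27/(27-k) steps.
Sum over k = 6,...,26: E = 27/21 + 27/20 + 27/19 + ... + 27/2 + 27/1 = 98.42469.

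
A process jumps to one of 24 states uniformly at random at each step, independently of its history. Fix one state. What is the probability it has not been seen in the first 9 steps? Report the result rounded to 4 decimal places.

Each step misses the fixed state with probability (24-1)/24 = 23/24, independently.
P(still missing after 9) = (23/24)^9 = 0.68179.

0.6818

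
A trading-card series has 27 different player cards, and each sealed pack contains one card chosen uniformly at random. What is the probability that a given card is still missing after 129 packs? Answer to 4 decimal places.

Each pack misses the fixed card with probability (27-1)/27 = 26/27, independently.
P(still missing after 129) = (26/27)^129 = 0.00768.

0.0077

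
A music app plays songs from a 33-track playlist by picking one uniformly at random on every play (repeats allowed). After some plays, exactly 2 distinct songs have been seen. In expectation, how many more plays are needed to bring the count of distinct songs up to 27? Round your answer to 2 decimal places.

52.05

With k distinct songs already seen, the next new one takes an expected 33/(33-k) plays.
Sum over k = 2,...,26: E = 33/31 + 33/30 + 33/29 + ... + 33/8 + 33/7 = 52.049.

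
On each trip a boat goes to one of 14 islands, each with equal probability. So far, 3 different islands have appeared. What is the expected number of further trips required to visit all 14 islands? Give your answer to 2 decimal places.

With k distinct islands already seen, the next new one takes an expected 14/(14-k) trips.
Sum over k = 3,...,13: E = 14/11 + 14/10 + 14/9 + ... + 14/2 + 14/1 = 42.278.

42.28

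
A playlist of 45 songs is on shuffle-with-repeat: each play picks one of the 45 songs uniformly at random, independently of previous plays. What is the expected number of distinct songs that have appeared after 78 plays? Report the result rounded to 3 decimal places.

For each song, P(seen in 78 plays) = 1 - (44/45)^78 = 0.8267.
By linearity of expectation, E[distinct seen] = 45·(1 - (44/45)^78) = 37.2027.

37.203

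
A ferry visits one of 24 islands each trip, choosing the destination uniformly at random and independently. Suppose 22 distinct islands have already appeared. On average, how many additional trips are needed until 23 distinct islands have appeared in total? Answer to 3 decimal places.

12.000

The wait to go from k to k+1 distinct islands is geometric with mean 24/(24-k).
Only the k = 22 term is needed: E = 24/2 = 12.0000.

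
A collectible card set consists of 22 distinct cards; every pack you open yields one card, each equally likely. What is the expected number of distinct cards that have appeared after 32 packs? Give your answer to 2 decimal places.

For each card, P(seen in 32 packs) = 1 - (21/22)^32 = 0.774.
By linearity of expectation, E[distinct seen] = 22·(1 - (21/22)^32) = 17.035.

17.04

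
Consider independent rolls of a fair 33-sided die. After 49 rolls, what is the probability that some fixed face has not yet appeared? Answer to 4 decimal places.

0.2214

Each roll misses the fixed face with probability (33-1)/33 = 32/33, independently.
P(still missing after 49) = (32/33)^49 = 0.22139.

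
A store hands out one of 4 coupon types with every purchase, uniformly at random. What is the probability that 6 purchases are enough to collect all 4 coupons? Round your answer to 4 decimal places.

By inclusion–exclusion over which coupons are missing,
P(all seen) = Σ_{j=0}^{4} (-1)^j C(4,j)((4-j)/4)^6
= 1.00000 - 0.71191 + 0.09375 - 0.00098 + 0.00000
= 0.38086.

0.3809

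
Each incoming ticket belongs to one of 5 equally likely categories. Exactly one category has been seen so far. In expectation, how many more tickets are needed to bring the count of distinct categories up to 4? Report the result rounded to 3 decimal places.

The wait to go from k to k+1 distinct categories is geometric with mean 5/(5-k).
Sum over k = 1,...,3: E = 5/4 + 5/3 + 5/2 = 5.4167.

5.417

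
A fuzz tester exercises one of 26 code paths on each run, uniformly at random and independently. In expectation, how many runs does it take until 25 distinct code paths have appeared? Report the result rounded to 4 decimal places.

74.2149

Going from k to k+1 distinct takes a geometric number of runs with mean 26/(26-k).
Sum over k = 0,...,24: E = 26/26 + 26/25 + 26/24 + ... + 26/3 + 26/2 = 74.21491.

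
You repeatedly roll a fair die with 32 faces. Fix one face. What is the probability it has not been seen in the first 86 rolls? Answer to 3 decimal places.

Each roll misses the fixed face with probability (32-1)/32 = 31/32, independently.
P(still missing after 86) = (31/32)^86 = 0.0652.

0.065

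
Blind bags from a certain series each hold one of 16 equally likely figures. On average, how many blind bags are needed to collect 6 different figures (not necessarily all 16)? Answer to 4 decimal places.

7.2282

Going from k to k+1 distinct takes a geometric number of blind bags with mean 16/(16-k).
Sum over k = 0,...,5: E = 16/16 + 16/15 + 16/14 + 16/13 + 16/12 + 16/11 = 7.22817.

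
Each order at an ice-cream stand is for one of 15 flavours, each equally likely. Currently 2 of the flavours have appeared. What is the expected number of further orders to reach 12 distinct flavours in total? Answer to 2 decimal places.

20.20

The wait to go from k to k+1 distinct flavours is geometric with mean 15/(15-k).
Sum over k = 2,...,11: E = 15/13 + 15/12 + 15/11 + ... + 15/5 + 15/4 = 20.202.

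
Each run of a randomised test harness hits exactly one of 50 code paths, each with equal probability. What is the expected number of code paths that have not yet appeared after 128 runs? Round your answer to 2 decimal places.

3.77

For each code path, P(unseen after 128) = (49/50)^128 = 0.075.
By linearity of expectation, E[unseen] = 50·(49/50)^128 = 3.766.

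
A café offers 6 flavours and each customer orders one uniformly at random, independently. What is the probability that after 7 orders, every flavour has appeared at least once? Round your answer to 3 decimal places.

By inclusion–exclusion over which flavours are missing,
P(all seen) = Σ_{j=0}^{6} (-1)^j C(6,j)((6-j)/6)^7
= 1.0000 - 1.6745 + 0.8779 - 0.1563 + 0.0069 - 0.0000 + 0.0000
= 0.0540.

0.054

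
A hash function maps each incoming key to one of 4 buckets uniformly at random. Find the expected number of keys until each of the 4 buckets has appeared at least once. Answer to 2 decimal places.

8.33

After k distinct buckets have appeared, the next key gives a new one with probability (4-k)/4, so the expected wait for the (k+1)-th is 4/(4-k).
E[T] = 4/4 + 4/3 + 4/2 + 4/1 = 4·H_{4}.
H_{4} = 2.083, so E[T] = 8.333.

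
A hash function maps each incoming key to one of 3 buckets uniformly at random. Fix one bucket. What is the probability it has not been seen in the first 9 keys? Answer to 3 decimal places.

0.026

Each key misses the fixed bucket with probability (3-1)/3 = 2/3, independently.
P(still missing after 9) = (2/3)^9 = 0.0260.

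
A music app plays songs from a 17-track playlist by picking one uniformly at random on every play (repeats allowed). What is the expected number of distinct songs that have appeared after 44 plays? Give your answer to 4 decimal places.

For each song, P(seen in 44 plays) = 1 - (16/17)^44 = 0.93057.
By linearity of expectation, E[distinct seen] = 17·(1 - (16/17)^44) = 15.81975.

15.8197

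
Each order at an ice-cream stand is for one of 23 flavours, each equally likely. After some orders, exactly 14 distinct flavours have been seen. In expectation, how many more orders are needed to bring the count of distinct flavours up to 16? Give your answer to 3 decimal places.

5.431

With k distinct flavours already seen, the next new one takes an expected 23/(23-k) orders.
Sum over k = 14,...,15: E = 23/9 + 23/8 = 5.4306.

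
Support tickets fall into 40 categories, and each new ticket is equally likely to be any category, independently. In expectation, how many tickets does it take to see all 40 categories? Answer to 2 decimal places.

171.14

After k distinct categories have appeared, the next ticket gives a new one with probability (40-k)/40, so the expected wait for the (k+1)-th is 40/(40-k).
E[T] = 40/40 + 40/39 + 40/38 + ... + 40/2 + 40/1 = 40·H_{40}.
H_{40} = 4.279, so E[T] = 171.142.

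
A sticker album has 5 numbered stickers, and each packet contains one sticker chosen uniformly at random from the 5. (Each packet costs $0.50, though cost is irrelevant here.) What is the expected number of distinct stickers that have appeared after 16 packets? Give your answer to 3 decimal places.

For each sticker, P(seen in 16 packets) = 1 - (4/5)^16 = 0.9719.
By linearity of expectation, E[distinct seen] = 5·(1 - (4/5)^16) = 4.8593.

4.859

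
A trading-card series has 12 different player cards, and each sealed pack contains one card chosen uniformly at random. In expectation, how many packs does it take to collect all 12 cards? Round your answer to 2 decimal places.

Split into phases: going from k distinct to k+1 distinct takes on average 12/(12-k) packs.
E[T] = 12/12 + 12/11 + 12/10 + ... + 12/2 + 12/1 = 12·H_{12}.
H_{12} = 3.103, so E[T] = 37.239.

37.24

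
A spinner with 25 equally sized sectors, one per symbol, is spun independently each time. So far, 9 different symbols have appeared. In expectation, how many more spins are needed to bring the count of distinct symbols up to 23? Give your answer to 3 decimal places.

47.018

The wait to go from k to k+1 distinct symbols is geometric with mean 25/(25-k).
Sum over k = 9,...,22: E = 25/16 + 25/15 + 25/14 + ... + 25/4 + 25/3 = 47.0182.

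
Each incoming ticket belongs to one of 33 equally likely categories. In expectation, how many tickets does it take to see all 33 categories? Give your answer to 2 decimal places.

The wait to go from k to k+1 distinct categories is geometric with mean 33/(33-k).
E[T] = 33/33 + 33/32 + 33/31 + ... + 33/2 + 33/1 = 33·H_{33}.
H_{33} = 4.089, so E[T] = 134.930.

134.93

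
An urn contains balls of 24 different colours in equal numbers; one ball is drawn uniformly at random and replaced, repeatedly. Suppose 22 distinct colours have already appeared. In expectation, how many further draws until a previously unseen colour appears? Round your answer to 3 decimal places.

12.000

The number of draws until the next new colour is geometric with success probability 2/24, so its mean is 24/2.
E = 24/2 = 12.0000.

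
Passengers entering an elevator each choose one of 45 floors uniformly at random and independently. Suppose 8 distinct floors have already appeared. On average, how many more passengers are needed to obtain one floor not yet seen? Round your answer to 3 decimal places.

Each passenger yields a new floor with probability (45-8)/45 = 37/45, so the wait is geometric with mean 45/37.
E = 45/37 = 1.2162.

1.216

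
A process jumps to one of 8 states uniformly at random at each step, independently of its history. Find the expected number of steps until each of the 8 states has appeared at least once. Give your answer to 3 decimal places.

After k distinct states have appeared, the next step gives a new one with probability (8-k)/8, so the expected wait for the (k+1)-th is 8/(8-k).
E[T] = 8/8 + 8/7 + 8/6 + ... + 8/2 + 8/1 = 8·H_{8}.
H_{8} = 2.7179, so E[T] = 21.7429.

21.743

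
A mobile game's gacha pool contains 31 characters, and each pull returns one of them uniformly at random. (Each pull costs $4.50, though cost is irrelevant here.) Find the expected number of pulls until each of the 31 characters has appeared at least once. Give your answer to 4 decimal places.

After k distinct characters have appeared, the next pull gives a new one with probability (31-k)/31, so the expected wait for the (k+1)-th is 31/(31-k).
E[T] = 31/31 + 31/30 + 31/29 + ... + 31/2 + 31/1 = 31·H_{31}.
H_{31} = 4.02725, so E[T] = 124.84460.

124.8446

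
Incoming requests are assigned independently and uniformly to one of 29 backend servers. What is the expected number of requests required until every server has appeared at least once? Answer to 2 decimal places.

After k distinct servers have appeared, the next request gives a new one with probability (29-k)/29, so the expected wait for the (k+1)-th is 29/(29-k).
E[T] = 29/29 + 29/28 + 29/27 + ... + 29/2 + 29/1 = 29·H_{29}.
H_{29} = 3.962, so E[T] = 114.888.

114.89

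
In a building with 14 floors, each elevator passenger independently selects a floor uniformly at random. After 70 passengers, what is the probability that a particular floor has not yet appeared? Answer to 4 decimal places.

0.0056

Each passenger misses the fixed floor with probability (14-1)/14 = 13/14, independently.
P(still missing after 70) = (13/14)^70 = 0.00559.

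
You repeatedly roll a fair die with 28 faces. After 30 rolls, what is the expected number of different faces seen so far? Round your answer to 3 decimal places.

For each face, P(seen in 30 rolls) = 1 - (27/28)^30 = 0.6641.
By linearity of expectation, E[distinct seen] = 28·(1 - (27/28)^30) = 18.5956.

18.596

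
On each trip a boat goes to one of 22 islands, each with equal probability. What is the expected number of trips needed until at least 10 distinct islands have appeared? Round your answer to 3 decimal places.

12.927

Going from k to k+1 distinct takes a geometric number of trips with mean 22/(22-k).
Sum over k = 0,...,9: E = 22/22 + 22/21 + 22/20 + ... + 22/14 + 22/13 = 12.9273.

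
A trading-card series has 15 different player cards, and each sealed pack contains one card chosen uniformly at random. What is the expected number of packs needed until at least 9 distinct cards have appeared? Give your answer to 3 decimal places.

13.023

With k distinct cards already seen, the next new one arrives after an expected 15/(15-k) packs.
Sum over k = 0,...,8: E = 15/15 + 15/14 + 15/13 + ... + 15/8 + 15/7 = 13.0234.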